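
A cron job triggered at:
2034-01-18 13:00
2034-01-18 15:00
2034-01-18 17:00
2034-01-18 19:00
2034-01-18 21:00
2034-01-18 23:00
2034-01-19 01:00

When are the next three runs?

2034-01-19 03:00, 2034-01-19 05:00, 2034-01-19 07:00

Gaps: 2, 2, 2, 2, 2, 2 hours — each event is 2 hours after the previous one.
2034-01-19 01:00 + 2 h = 2034-01-19 03:00.
2034-01-19 03:00 + 2 h = 2034-01-19 05:00.
2034-01-19 05:00 + 2 h = 2034-01-19 07:00.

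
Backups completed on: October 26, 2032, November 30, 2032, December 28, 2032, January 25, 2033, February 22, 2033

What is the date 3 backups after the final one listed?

Every date is a Tuesday; gaps 35, 28, 28, 28 days.
Each is the last Tuesday of its month (at least one falls on the 29th or later, ruling out '4th Tuesday').
March 2033 ends with Tuesday March 29, 2033.
Last Tuesday of April 2033: April 26, 2033.
Last Tuesday of May 2033: May 31, 2033.

May 31, 2033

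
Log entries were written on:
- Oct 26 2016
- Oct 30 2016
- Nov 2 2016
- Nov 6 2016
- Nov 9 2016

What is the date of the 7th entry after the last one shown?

Dec 4 2016

Gaps: 4, 3, 4, 3 days — not constant, but cyclic with period 2.
The events fall on every Wednesday and Sunday.
The following Sunday is Nov 13 2016.
The following Wednesday is Nov 16 2016.
The following Sunday is Nov 20 2016.
Next Wednesday: Nov 23 2016.
Next Sunday: Nov 27 2016.
Next Wednesday: Nov 30 2016.
The following Sunday is Dec 4 2016.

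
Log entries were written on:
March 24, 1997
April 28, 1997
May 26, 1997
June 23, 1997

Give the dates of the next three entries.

July 28, 1997; August 25, 1997; September 22, 1997

Gaps: 35, 28, 28 days — a mix of 28 and 35. Every date is a Monday.
Each is the 4th Monday of its month.
July 1997 — 4th Monday is July 28, 1997.
August 1997 — 4th Monday is August 25, 1997.
September 1997 — 4th Monday is September 22, 1997.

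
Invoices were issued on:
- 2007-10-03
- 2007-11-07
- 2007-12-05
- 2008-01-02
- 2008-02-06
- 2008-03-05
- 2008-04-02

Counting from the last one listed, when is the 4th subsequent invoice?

2008-08-06

All dates are Wednesdays, 35, 28, 28, 35, 28, 28 days apart.
Specifically, the 1st Wednesday of each month.
1st Wednesday of May 2008: 2008-05-07.
1st Wednesday of June 2008: 2008-06-04.
July 2008 — 1st Wednesday is 2008-07-02.
1st Wednesday of August 2008: 2008-08-06.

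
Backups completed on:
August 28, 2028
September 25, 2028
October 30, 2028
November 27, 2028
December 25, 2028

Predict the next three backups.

All Mondays; the gaps (28, 35, 28, 28) vary with month length.
This is the last Monday of each month.
Last Monday of January 2029: January 29, 2029.
Last Monday of February 2029: February 26, 2029.
Last Monday of March 2029: March 26, 2029.

January 29, 2029; February 26, 2029; March 26, 2029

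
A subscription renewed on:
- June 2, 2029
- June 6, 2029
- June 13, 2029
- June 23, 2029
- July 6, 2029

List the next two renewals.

Gaps: 4, 7, 10, 13 days — each gap is 3 larger than the previous one.
Next gap: 16 days. July 6, 2029 + 16 days = July 22, 2029.
Next gap: 19 days. July 22, 2029 + 19 days = August 10, 2029.

July 22, 2029; August 10, 2029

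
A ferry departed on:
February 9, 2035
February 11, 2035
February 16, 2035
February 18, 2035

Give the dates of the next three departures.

Every event lands on a Friday or Sunday (gaps cycle 2, 5, 2).
So the schedule is: every Friday and Sunday.
Next Friday: February 23, 2035.
The following Sunday is February 25, 2035.
The following Friday is March 2, 2035.

February 23, 2035; February 25, 2035; March 2, 2035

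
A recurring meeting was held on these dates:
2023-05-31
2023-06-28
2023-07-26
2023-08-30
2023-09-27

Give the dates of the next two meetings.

These are Wednesdays with 28, 28, 35, 28-day gaps.
Each is the final Wednesday of its month — 2023-05-31 is past the 28th, so '4th Wednesday' doesn't fit.
October 2023 ends with Wednesday 2023-10-25.
Last Wednesday of November 2023: 2023-11-29.

2023-10-25, 2023-11-29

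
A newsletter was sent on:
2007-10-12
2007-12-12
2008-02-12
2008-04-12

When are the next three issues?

The day-of-month is always 12 (61, 62, 60 days between events).
So this recurs on the 12th of every 2 months.
June 2008: 2008-06-12.
August 2008: 2008-08-12.
Next: October 2008 → 2008-10-12.

2008-06-12, 2008-08-12, 2008-10-12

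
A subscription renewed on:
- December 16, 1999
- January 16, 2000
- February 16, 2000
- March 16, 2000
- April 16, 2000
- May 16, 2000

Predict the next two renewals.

June 16, 2000; July 16, 2000

Each date is the 16th; the gaps (31, 31, 29, 31, 30) track the month lengths.
The rule is the 16th of each month.
June 2000: June 16, 2000.
July 2000: July 16, 2000.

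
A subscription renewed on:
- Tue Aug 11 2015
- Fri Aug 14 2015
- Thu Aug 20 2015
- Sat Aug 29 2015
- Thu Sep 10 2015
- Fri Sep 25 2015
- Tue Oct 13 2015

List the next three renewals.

The spacing grows by 3 each time: 3, 6, 9, 12, 15, 18 days.
Next gap: 21 days. Tue Oct 13 2015 + 21 days = Tue Nov 3 2015.
Next gap: 24 days. Tue Nov 3 2015 + 24 days = Fri Nov 27 2015.
Next gap: 27 days. Fri Nov 27 2015 + 27 days = Thu Dec 24 2015.

Tue Nov 3 2015, Fri Nov 27 2015, Thu Dec 24 2015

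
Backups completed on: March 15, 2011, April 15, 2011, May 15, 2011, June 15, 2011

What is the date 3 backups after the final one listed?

September 15, 2011

Gaps: 31, 30, 31 days — not constant. Every event is on the 15th of the month.
Pattern: the 15th of each month.
July 2011: July 15, 2011.
Next: August 2011 → August 15, 2011.
September 2011: September 15, 2011.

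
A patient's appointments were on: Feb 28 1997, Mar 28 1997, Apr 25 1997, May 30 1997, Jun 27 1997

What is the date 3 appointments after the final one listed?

Sep 26 1997

All Fridays; the gaps (28, 28, 35, 28) vary with month length.
This is the last Friday of each month.
Last Friday of July 1997: Jul 25 1997.
August 1997 ends with Friday Aug 29 1997.
Last Friday of September 1997: Sep 26 1997.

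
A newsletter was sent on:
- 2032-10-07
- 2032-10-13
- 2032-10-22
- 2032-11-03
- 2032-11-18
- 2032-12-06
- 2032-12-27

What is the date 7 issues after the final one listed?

2033-08-15

Gaps: 6, 9, 12, 15, 18, 21 days — each gap is 3 larger than the previous one.
Next gap: 24 days. 2032-12-27 + 24 days = 2033-01-20.
Next gap: 27 days. 2033-01-20 + 27 days = 2033-02-16.
Next gap: 30 days. 2033-02-16 + 30 days = 2033-03-18.
Next gap: 33 days. 2033-03-18 + 33 days = 2033-04-20.
Next gap: 36 days. 2033-04-20 + 36 days = 2033-05-26.
Next gap: 39 days. 2033-05-26 + 39 days = 2033-07-04.
Next gap: 42 days. 2033-07-04 + 42 days = 2033-08-15.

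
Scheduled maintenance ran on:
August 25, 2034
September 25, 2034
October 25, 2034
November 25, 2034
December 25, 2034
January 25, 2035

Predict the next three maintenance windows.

February 25, 2035; March 25, 2035; April 25, 2035

Gaps: 31, 30, 31, 30, 31 days — not constant. Every event is on the 25th of the month.
Pattern: the 25th of each month.
Next: February 2035 → February 25, 2035.
March 2035: March 25, 2035.
April 2035: April 25, 2035.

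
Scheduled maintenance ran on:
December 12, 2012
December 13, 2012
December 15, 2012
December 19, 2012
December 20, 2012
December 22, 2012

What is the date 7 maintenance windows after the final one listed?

January 9, 2013

Gaps: 1, 2, 4, 1, 2 days — not constant, but cyclic with period 3.
The events fall on every Wednesday, Thursday and Saturday.
Next Wednesday: December 26, 2012.
Next Thursday: December 27, 2012.
Next Saturday: December 29, 2012.
Next Wednesday: January 2, 2013.
Next Thursday: January 3, 2013.
The following Saturday is January 5, 2013.
Next Wednesday: January 9, 2013.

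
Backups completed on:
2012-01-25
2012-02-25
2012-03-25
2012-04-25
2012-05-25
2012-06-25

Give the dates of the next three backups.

2012-07-25, 2012-08-25, 2012-09-25

The day-of-month is always 25 (31, 29, 31, 30, 31 days between events).
So this recurs on the 25th of each month.
July 2012: 2012-07-25.
August 2012: 2012-08-25.
Next: September 2012 → 2012-09-25.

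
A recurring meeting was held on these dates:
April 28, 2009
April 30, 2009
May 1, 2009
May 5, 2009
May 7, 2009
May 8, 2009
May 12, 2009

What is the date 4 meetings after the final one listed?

The gap pattern 2, 1, 4, 2, 1, 4 repeats every 3 events.
These are the Tuesdays, Thursdays and Fridays of each week.
The following Thursday is May 14, 2009.
The following Friday is May 15, 2009.
The following Tuesday is May 19, 2009.
The following Thursday is May 21, 2009.

May 21, 2009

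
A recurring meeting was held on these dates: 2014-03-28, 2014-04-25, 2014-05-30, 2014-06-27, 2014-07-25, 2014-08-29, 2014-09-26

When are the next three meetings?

Every date is a Friday; gaps 28, 35, 28, 28, 35, 28 days.
Each is the last Friday of its month (at least one falls on the 29th or later, ruling out '4th Friday').
Last Friday of October 2014: 2014-10-31.
November 2014 ends with Friday 2014-11-28.
December 2014 ends with Friday 2014-12-26.

2014-10-31, 2014-11-28, 2014-12-26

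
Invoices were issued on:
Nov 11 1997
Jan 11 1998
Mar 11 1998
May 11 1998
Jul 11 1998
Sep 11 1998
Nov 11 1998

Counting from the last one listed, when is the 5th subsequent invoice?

Sep 11 1999

Each date is the 11th; the gaps (61, 59, 61, 61, 62, 61) track the month lengths.
The rule is the 11th of every 2 months.
January 1999: Jan 11 1999.
Next: March 1999 → Mar 11 1999.
Next: May 1999 → May 11 1999.
Next: July 1999 → Jul 11 1999.
September 1999: Sep 11 1999.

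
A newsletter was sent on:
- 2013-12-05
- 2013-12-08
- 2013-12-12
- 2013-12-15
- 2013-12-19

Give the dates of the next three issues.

Every event lands on a Thursday or Sunday (gaps cycle 3, 4, 3, 4).
So the schedule is: every Thursday and Sunday.
Next Sunday: 2013-12-22.
Next Thursday: 2013-12-26.
Next Sunday: 2013-12-29.

2013-12-22, 2013-12-26, 2013-12-29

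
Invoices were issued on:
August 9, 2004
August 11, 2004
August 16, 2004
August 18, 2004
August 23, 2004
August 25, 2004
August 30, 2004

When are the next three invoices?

The gap pattern 2, 5, 2, 5, 2, 5 repeats every 2 events.
These are the Mondays and Wednesdays of each week.
Next Wednesday: September 1, 2004.
Next Monday: September 6, 2004.
The following Wednesday is September 8, 2004.

September 1, 2004; September 6, 2004; September 8, 2004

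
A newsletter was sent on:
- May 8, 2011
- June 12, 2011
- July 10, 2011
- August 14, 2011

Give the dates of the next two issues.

September 11, 2011; October 9, 2011

Gaps: 35, 28, 35 days — a mix of 28 and 35. Every date is a Sunday.
Each is the 2nd Sunday of its month.
2nd Sunday of September 2011: September 11, 2011.
2nd Sunday of October 2011: October 9, 2011.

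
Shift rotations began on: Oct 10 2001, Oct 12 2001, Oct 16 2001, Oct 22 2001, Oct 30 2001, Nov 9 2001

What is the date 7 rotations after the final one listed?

The spacing grows by 2 each time: 2, 4, 6, 8, 10 days.
Next gap: 12 days. Nov 9 2001 + 12 days = Nov 21 2001.
Next gap: 14 days. Nov 21 2001 + 14 days = Dec 5 2001.
Next gap: 16 days. Dec 5 2001 + 16 days = Dec 21 2001.
Next gap: 18 days. Dec 21 2001 + 18 days = Jan 8 2002.
Next gap: 20 days. Jan 8 2002 + 20 days = Jan 28 2002.
Next gap: 22 days. Jan 28 2002 + 22 days = Feb 19 2002.
Next gap: 24 days. Feb 19 2002 + 24 days = Mar 15 2002.

Mar 15 2002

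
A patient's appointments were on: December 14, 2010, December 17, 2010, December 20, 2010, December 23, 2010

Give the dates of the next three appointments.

Gaps between consecutive events: 3, 3, 3 days — a constant 3-day interval.
December 23, 2010 + 3 days = December 26, 2010.
December 26, 2010 + 3 days = December 29, 2010.
December 29, 2010 + 3 days = January 1, 2011.

December 26, 2010; December 29, 2010; January 1, 2011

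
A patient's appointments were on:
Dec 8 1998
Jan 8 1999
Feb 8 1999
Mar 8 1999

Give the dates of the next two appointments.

Each date is the 8th; the gaps (31, 31, 28) track the month lengths.
The rule is the 8th of each month.
Next: April 1999 → Apr 8 1999.
May 1999: May 8 1999.

Apr 8 1999, May 8 1999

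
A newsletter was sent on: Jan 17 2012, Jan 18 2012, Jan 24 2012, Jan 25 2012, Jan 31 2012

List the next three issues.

The gap pattern 1, 6, 1, 6 repeats every 2 events.
These are the Tuesdays and Wednesdays of each week.
The following Wednesday is Feb 1 2012.
The following Tuesday is Feb 7 2012.
Next Wednesday: Feb 8 2012.

Feb 1 2012, Feb 7 2012, Feb 8 2012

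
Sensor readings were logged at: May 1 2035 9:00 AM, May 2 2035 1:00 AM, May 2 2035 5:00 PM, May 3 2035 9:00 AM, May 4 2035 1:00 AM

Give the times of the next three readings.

May 4 2035 5:00 PM, May 5 2035 9:00 AM, May 6 2035 1:00 AM

Spacing: 16, 16, 16, 16 h — constant 16 h.
May 4 2035 1:00 AM + 16 h = May 4 2035 5:00 PM.
May 4 2035 5:00 PM + 16 h = May 5 2035 9:00 AM.
May 5 2035 9:00 AM + 16 h = May 6 2035 1:00 AM.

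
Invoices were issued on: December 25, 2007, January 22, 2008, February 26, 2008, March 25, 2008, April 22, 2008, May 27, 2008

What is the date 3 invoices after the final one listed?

All dates are Tuesdays, 28, 35, 28, 28, 35 days apart.
Specifically, the 4th Tuesday of each month.
4th Tuesday of June 2008: June 24, 2008.
July 2008 — 4th Tuesday is July 22, 2008.
August 2008 — 4th Tuesday is August 26, 2008.

August 26, 2008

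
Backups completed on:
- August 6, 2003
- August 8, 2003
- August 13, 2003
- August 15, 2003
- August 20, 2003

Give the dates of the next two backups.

August 22, 2003; August 27, 2003

Gaps: 2, 5, 2, 5 days — not constant, but cyclic with period 2.
The events fall on every Wednesday and Friday.
The following Friday is August 22, 2003.
Next Wednesday: August 27, 2003.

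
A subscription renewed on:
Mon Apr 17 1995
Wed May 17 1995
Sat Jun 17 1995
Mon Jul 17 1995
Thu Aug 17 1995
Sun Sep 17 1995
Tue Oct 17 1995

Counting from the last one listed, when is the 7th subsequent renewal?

Gaps: 30, 31, 30, 31, 31, 30 days — not constant. Every event is on the 17th of the month.
Pattern: the 17th of each month.
November 1995: Fri Nov 17 1995.
Next: December 1995 → Sun Dec 17 1995.
January 1996: Wed Jan 17 1996.
Next: February 1996 → Sat Feb 17 1996.
Next: March 1996 → Sun Mar 17 1996.
April 1996: Wed Apr 17 1996.
Next: May 1996 → Fri May 17 1996.

Fri May 17 1996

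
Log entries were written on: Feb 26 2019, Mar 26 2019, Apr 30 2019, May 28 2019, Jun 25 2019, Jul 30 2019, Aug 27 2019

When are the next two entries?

Sep 24 2019, Oct 29 2019

Every date is a Tuesday; gaps 28, 35, 28, 28, 35, 28 days.
Each is the last Tuesday of its month (at least one falls on the 29th or later, ruling out '4th Tuesday').
September 2019 ends with Tuesday Sep 24 2019.
October 2019 ends with Tuesday Oct 29 2019.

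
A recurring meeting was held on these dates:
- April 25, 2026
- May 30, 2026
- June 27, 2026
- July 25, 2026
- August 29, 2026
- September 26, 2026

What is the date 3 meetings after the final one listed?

December 26, 2026

Every date is a Saturday; gaps 35, 28, 28, 35, 28 days.
Each is the last Saturday of its month (at least one falls on the 29th or later, ruling out '4th Saturday').
Last Saturday of October 2026: October 31, 2026.
November 2026 ends with Saturday November 28, 2026.
Last Saturday of December 2026: December 26, 2026.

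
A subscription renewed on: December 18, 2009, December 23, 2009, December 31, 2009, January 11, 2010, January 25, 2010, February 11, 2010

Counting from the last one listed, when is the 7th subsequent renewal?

Intervals are 5, 8, 11, 14, 17 days — an arithmetic progression with common difference 3.
Next gap: 20 days. February 11, 2010 + 20 days = March 3, 2010.
Next gap: 23 days. March 3, 2010 + 23 days = March 26, 2010.
Next gap: 26 days. March 26, 2010 + 26 days = April 21, 2010.
Next gap: 29 days. April 21, 2010 + 29 days = May 20, 2010.
Next gap: 32 days. May 20, 2010 + 32 days = June 21, 2010.
Next gap: 35 days. June 21, 2010 + 35 days = July 26, 2010.
Next gap: 38 days. July 26, 2010 + 38 days = September 2, 2010.

September 2, 2010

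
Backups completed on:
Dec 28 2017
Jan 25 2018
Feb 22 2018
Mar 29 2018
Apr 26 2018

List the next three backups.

All Thursdays; the gaps (28, 28, 35, 28) vary with month length.
This is the last Thursday of each month.
Last Thursday of May 2018: May 31 2018.
June 2018 ends with Thursday Jun 28 2018.
July 2018 ends with Thursday Jul 26 2018.

May 31 2018, Jun 28 2018, Jul 26 2018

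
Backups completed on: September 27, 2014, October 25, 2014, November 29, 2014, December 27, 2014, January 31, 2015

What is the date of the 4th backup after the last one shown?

Every date is a Saturday; gaps 28, 35, 28, 35 days.
Each is the last Saturday of its month (at least one falls on the 29th or later, ruling out '4th Saturday').
Last Saturday of February 2015: February 28, 2015.
Last Saturday of March 2015: March 28, 2015.
April 2015 ends with Saturday April 25, 2015.
May 2015 ends with Saturday May 30, 2015.

May 30, 2015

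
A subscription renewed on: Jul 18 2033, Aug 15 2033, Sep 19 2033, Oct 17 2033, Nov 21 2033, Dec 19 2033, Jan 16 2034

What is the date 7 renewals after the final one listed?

Aug 21 2034

These are Mondays at 28- or 35-day spacing (28, 35, 28, 35, 28, 28).
The pattern: 3rd Monday of the month.
February 2034 — 3rd Monday is Feb 20 2034.
March 2034 — 3rd Monday is Mar 20 2034.
3rd Monday of April 2034: Apr 17 2034.
May 2034 — 3rd Monday is May 15 2034.
June 2034 — 3rd Monday is Jun 19 2034.
July 2034 — 3rd Monday is Jul 17 2034.
3rd Monday of August 2034: Aug 21 2034.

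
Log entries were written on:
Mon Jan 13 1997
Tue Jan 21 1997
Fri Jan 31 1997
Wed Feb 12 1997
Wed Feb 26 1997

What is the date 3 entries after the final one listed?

Mon Apr 21 1997

Gaps: 8, 10, 12, 14 days — each gap is 2 larger than the previous one.
Next gap: 16 days. Wed Feb 26 1997 + 16 days = Fri Mar 14 1997.
Next gap: 18 days. Fri Mar 14 1997 + 18 days = Tue Apr 1 1997.
Next gap: 20 days. Tue Apr 1 1997 + 20 days = Mon Apr 21 1997.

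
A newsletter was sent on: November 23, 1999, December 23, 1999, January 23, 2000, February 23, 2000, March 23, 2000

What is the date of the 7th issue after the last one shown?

October 23, 2000

Gaps: 30, 31, 31, 29 days — not constant. Every event is on the 23rd of the month.
Pattern: the 23rd of each month.
April 2000: April 23, 2000.
Next: May 2000 → May 23, 2000.
Next: June 2000 → June 23, 2000.
July 2000: July 23, 2000.
Next: August 2000 → August 23, 2000.
September 2000: September 23, 2000.
Next: October 2000 → October 23, 2000.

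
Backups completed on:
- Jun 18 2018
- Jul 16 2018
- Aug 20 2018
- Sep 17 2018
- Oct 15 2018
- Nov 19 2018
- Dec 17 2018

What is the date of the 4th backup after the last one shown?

These are Mondays at 28- or 35-day spacing (28, 35, 28, 28, 35, 28).
The pattern: 3rd Monday of the month.
3rd Monday of January 2019: Jan 21 2019.
February 2019 — 3rd Monday is Feb 18 2019.
March 2019 — 3rd Monday is Mar 18 2019.
3rd Monday of April 2019: Apr 15 2019.

Apr 15 2019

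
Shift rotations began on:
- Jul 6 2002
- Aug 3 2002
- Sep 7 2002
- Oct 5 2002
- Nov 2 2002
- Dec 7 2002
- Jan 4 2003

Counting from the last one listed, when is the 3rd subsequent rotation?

Apr 5 2003

These are Saturdays at 28- or 35-day spacing (28, 35, 28, 28, 35, 28).
The pattern: 1st Saturday of the month.
February 2003 — 1st Saturday is Feb 1 2003.
March 2003 — 1st Saturday is Mar 1 2003.
1st Saturday of April 2003: Apr 5 2003.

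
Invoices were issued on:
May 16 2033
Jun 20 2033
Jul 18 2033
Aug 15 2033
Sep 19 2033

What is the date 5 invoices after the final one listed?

All dates are Mondays, 35, 28, 28, 35 days apart.
Specifically, the 3rd Monday of each month.
October 2033 — 3rd Monday is Oct 17 2033.
November 2033 — 3rd Monday is Nov 21 2033.
December 2033 — 3rd Monday is Dec 19 2033.
3rd Monday of January 2034: Jan 16 2034.
February 2034 — 3rd Monday is Feb 20 2034.

Feb 20 2034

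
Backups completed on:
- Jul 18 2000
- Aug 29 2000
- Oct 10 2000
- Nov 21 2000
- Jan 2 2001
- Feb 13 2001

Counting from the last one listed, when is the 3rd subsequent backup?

Gaps between consecutive events: 42, 42, 42, 42, 42 days — a constant 42-day interval.
Feb 13 2001 + 42 days = Mar 27 2001.
Mar 27 2001 + 42 days = May 8 2001.
May 8 2001 + 42 days = Jun 19 2001.

Jun 19 2001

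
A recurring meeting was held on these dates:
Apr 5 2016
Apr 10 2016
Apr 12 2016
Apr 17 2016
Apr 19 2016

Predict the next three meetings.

Apr 24 2016, Apr 26 2016, May 1 2016

Gaps: 5, 2, 5, 2 days — not constant, but cyclic with period 2.
The events fall on every Tuesday and Sunday.
The following Sunday is Apr 24 2016.
The following Tuesday is Apr 26 2016.
The following Sunday is May 1 2016.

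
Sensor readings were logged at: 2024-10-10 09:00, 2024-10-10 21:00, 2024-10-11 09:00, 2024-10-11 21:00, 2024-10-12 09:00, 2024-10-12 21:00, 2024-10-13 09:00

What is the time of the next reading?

Gaps: 12, 12, 12, 12, 12, 12 hours — each event is 12 hours after the previous one.
2024-10-13 09:00 + 12 h = 2024-10-13 21:00.

2024-10-13 21:00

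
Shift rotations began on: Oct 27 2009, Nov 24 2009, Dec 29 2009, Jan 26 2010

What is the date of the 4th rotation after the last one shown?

Every date is a Tuesday; gaps 28, 35, 28 days.
Each is the last Tuesday of its month (at least one falls on the 29th or later, ruling out '4th Tuesday').
February 2010 ends with Tuesday Feb 23 2010.
March 2010 ends with Tuesday Mar 30 2010.
Last Tuesday of April 2010: Apr 27 2010.
Last Tuesday of May 2010: May 25 2010.

May 25 2010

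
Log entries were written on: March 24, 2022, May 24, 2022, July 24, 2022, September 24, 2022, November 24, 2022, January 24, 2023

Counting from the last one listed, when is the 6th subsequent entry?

Each date is the 24th; the gaps (61, 61, 62, 61, 61) track the month lengths.
The rule is the 24th of every 2 months.
Next: March 2023 → March 24, 2023.
Next: May 2023 → May 24, 2023.
Next: July 2023 → July 24, 2023.
September 2023: September 24, 2023.
November 2023: November 24, 2023.
January 2024: January 24, 2024.

January 24, 2024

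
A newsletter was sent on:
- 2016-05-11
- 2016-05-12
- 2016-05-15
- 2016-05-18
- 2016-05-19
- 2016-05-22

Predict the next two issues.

Every event lands on a Wednesday or Thursday or Sunday (gaps cycle 1, 3, 3, 1, 3).
So the schedule is: every Wednesday, Thursday and Sunday.
Next Wednesday: 2016-05-25.
The following Thursday is 2016-05-26.

2016-05-25, 2016-05-26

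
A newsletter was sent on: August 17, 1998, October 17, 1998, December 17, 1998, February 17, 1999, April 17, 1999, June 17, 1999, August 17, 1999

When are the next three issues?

October 17, 1999; December 17, 1999; February 17, 2000

Gaps: 61, 61, 62, 59, 61, 61 days — not constant. Every event is on the 17th of the month.
Pattern: the 17th of every 2 months.
Next: October 1999 → October 17, 1999.
December 1999: December 17, 1999.
February 2000: February 17, 2000.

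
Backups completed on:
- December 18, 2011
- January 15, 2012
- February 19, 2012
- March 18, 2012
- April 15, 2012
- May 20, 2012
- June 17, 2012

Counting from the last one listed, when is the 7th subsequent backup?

These are Sundays at 28- or 35-day spacing (28, 35, 28, 28, 35, 28).
The pattern: 3rd Sunday of the month.
July 2012 — 3rd Sunday is July 15, 2012.
August 2012 — 3rd Sunday is August 19, 2012.
3rd Sunday of September 2012: September 16, 2012.
3rd Sunday of October 2012: October 21, 2012.
3rd Sunday of November 2012: November 18, 2012.
3rd Sunday of December 2012: December 16, 2012.
January 2013 — 3rd Sunday is January 20, 2013.

January 20, 2013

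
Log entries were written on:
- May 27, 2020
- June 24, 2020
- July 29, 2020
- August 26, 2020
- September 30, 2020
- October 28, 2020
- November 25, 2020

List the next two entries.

December 30, 2020; January 27, 2021

All Wednesdays; the gaps (28, 35, 28, 35, 28, 28) vary with month length.
This is the last Wednesday of each month.
December 2020 ends with Wednesday December 30, 2020.
Last Wednesday of January 2021: January 27, 2021.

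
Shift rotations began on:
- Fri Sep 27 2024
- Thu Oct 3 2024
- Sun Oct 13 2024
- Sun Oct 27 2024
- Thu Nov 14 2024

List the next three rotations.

The spacing grows by 4 each time: 6, 10, 14, 18 days.
Next gap: 22 days. Thu Nov 14 2024 + 22 days = Fri Dec 6 2024.
Next gap: 26 days. Fri Dec 6 2024 + 26 days = Wed Jan 1 2025.
Next gap: 30 days. Wed Jan 1 2025 + 30 days = Fri Jan 31 2025.

Fri Dec 6 2024, Wed Jan 1 2025, Fri Jan 31 2025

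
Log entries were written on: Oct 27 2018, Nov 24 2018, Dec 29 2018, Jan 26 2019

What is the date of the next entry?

These are Saturdays with 28, 35, 28-day gaps.
Each is the final Saturday of its month — Dec 29 2018 is past the 28th, so '4th Saturday' doesn't fit.
Last Saturday of February 2019: Feb 23 2019.

Feb 23 2019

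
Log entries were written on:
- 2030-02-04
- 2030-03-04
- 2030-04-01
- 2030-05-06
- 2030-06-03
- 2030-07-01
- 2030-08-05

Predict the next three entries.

2030-09-02, 2030-10-07, 2030-11-04

Gaps: 28, 28, 35, 28, 28, 35 days — a mix of 28 and 35. Every date is a Monday.
Each is the 1st Monday of its month.
1st Monday of September 2030: 2030-09-02.
1st Monday of October 2030: 2030-10-07.
November 2030 — 1st Monday is 2030-11-04.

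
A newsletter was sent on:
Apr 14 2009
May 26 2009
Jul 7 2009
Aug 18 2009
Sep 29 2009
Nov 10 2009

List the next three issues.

Dec 22 2009, Feb 2 2010, Mar 16 2010

Every event comes 42 days after the last (42, 42, 42, 42, 42).
Nov 10 2009 + 42 days = Dec 22 2009.
Dec 22 2009 + 42 days = Feb 2 2010.
Feb 2 2010 + 42 days = Mar 16 2010.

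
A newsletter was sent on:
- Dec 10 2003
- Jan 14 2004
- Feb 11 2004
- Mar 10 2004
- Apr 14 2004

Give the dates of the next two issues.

May 12 2004, Jun 9 2004

All dates are Wednesdays, 35, 28, 28, 35 days apart.
Specifically, the 2nd Wednesday of each month.
May 2004 — 2nd Wednesday is May 12 2004.
2nd Wednesday of June 2004: Jun 9 2004.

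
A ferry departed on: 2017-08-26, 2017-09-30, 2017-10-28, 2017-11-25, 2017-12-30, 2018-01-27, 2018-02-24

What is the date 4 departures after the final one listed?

These are Saturdays with 35, 28, 28, 35, 28, 28-day gaps.
Each is the final Saturday of its month — 2017-09-30 is past the 28th, so '4th Saturday' doesn't fit.
Last Saturday of March 2018: 2018-03-31.
April 2018 ends with Saturday 2018-04-28.
May 2018 ends with Saturday 2018-05-26.
Last Saturday of June 2018: 2018-06-30.

2018-06-30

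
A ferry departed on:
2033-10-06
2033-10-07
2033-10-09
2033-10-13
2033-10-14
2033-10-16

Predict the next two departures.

Every event lands on a Thursday or Friday or Sunday (gaps cycle 1, 2, 4, 1, 2).
So the schedule is: every Thursday, Friday and Sunday.
Next Thursday: 2033-10-20.
The following Friday is 2033-10-21.

2033-10-20, 2033-10-21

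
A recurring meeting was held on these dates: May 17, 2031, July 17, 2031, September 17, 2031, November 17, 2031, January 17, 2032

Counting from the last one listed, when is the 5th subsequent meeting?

November 17, 2032

The day-of-month is always 17 (61, 62, 61, 61 days between events).
So this recurs on the 17th of every 2 months.
Next: March 2032 → March 17, 2032.
Next: May 2032 → May 17, 2032.
Next: July 2032 → July 17, 2032.
September 2032: September 17, 2032.
November 2032: November 17, 2032.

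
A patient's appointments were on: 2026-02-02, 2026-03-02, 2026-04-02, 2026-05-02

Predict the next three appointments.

The day-of-month is always 2 (28, 31, 30 days between events).
So this recurs on the 2nd of each month.
June 2026: 2026-06-02.
July 2026: 2026-07-02.
August 2026: 2026-08-02.

2026-06-02, 2026-07-02, 2026-08-02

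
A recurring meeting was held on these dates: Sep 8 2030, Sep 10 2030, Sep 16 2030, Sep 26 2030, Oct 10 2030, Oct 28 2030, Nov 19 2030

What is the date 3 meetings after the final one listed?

Feb 17 2031

The spacing grows by 4 each time: 2, 6, 10, 14, 18, 22 days.
Next gap: 26 days. Nov 19 2030 + 26 days = Dec 15 2030.
Next gap: 30 days. Dec 15 2030 + 30 days = Jan 14 2031.
Next gap: 34 days. Jan 14 2031 + 34 days = Feb 17 2031.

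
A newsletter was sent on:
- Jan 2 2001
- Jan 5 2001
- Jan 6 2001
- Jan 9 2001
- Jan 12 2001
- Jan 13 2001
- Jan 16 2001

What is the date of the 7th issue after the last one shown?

Every event lands on a Tuesday or Friday or Saturday (gaps cycle 3, 1, 3, 3, 1, 3).
So the schedule is: every Tuesday, Friday and Saturday.
The following Friday is Jan 19 2001.
Next Saturday: Jan 20 2001.
The following Tuesday is Jan 23 2001.
The following Friday is Jan 26 2001.
Next Saturday: Jan 27 2001.
The following Tuesday is Jan 30 2001.
The following Friday is Feb 2 2001.

Feb 2 2001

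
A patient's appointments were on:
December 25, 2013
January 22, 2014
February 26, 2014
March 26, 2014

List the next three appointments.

April 23, 2014; May 28, 2014; June 25, 2014

These are Wednesdays at 28- or 35-day spacing (28, 35, 28).
The pattern: 4th Wednesday of the month.
4th Wednesday of April 2014: April 23, 2014.
May 2014 — 4th Wednesday is May 28, 2014.
4th Wednesday of June 2014: June 25, 2014.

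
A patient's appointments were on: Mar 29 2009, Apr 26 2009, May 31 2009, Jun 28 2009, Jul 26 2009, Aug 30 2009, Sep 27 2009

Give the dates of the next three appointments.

Oct 25 2009, Nov 29 2009, Dec 27 2009

All Sundays; the gaps (28, 35, 28, 28, 35, 28) vary with month length.
This is the last Sunday of each month.
Last Sunday of October 2009: Oct 25 2009.
Last Sunday of November 2009: Nov 29 2009.
Last Sunday of December 2009: Dec 27 2009.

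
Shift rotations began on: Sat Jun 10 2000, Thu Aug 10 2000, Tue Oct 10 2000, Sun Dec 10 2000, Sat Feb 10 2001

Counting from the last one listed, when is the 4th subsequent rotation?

Wed Oct 10 2001

Gaps: 61, 61, 61, 62 days — not constant. Every event is on the 10th of the month.
Pattern: the 10th of every 2 months.
April 2001: Tue Apr 10 2001.
June 2001: Sun Jun 10 2001.
Next: August 2001 → Fri Aug 10 2001.
October 2001: Wed Oct 10 2001.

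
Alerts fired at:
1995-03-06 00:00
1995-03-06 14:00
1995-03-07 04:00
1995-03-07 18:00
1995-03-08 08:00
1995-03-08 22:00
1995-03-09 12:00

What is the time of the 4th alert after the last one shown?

1995-03-11 20:00

Spacing: 14, 14, 14, 14, 14, 14 h — constant 14 h.
1995-03-09 12:00 + 14 h = 1995-03-10 02:00.
1995-03-10 02:00 + 14 h = 1995-03-10 16:00.
1995-03-10 16:00 + 14 h = 1995-03-11 06:00.
1995-03-11 06:00 + 14 h = 1995-03-11 20:00.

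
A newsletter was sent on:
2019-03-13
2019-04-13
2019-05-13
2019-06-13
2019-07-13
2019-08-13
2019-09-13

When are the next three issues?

2019-10-13, 2019-11-13, 2019-12-13

The day-of-month is always 13 (31, 30, 31, 30, 31, 31 days between events).
So this recurs on the 13th of each month.
Next: October 2019 → 2019-10-13.
Next: November 2019 → 2019-11-13.
December 2019: 2019-12-13.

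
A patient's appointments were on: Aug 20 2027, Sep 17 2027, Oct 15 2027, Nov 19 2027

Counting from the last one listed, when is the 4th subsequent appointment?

Mar 17 2028

All dates are Fridays, 28, 28, 35 days apart.
Specifically, the 3rd Friday of each month.
December 2027 — 3rd Friday is Dec 17 2027.
3rd Friday of January 2028: Jan 21 2028.
February 2028 — 3rd Friday is Feb 18 2028.
3rd Friday of March 2028: Mar 17 2028.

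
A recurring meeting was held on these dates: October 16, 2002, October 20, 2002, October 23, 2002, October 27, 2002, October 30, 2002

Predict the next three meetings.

November 3, 2002; November 6, 2002; November 10, 2002

The gap pattern 4, 3, 4, 3 repeats every 2 events.
These are the Wednesdays and Sundays of each week.
Next Sunday: November 3, 2002.
The following Wednesday is November 6, 2002.
Next Sunday: November 10, 2002.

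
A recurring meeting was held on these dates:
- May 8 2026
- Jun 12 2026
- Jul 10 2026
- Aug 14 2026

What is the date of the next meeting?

These are Fridays at 28- or 35-day spacing (35, 28, 35).
The pattern: 2nd Friday of the month.
September 2026 — 2nd Friday is Sep 11 2026.

Sep 11 2026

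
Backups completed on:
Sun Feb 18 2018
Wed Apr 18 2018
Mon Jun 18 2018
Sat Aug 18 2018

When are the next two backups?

The day-of-month is always 18 (59, 61, 61 days between events).
So this recurs on the 18th of every 2 months.
Next: October 2018 → Thu Oct 18 2018.
Next: December 2018 → Tue Dec 18 2018.

Thu Oct 18 2018, Tue Dec 18 2018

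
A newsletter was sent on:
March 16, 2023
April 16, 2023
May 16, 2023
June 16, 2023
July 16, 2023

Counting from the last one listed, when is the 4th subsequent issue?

The day-of-month is always 16 (31, 30, 31, 30 days between events).
So this recurs on the 16th of each month.
Next: August 2023 → August 16, 2023.
September 2023: September 16, 2023.
Next: October 2023 → October 16, 2023.
Next: November 2023 → November 16, 2023.

November 16, 2023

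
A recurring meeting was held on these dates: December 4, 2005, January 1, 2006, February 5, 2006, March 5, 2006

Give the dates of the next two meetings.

April 2, 2006; May 7, 2006

All dates are Sundays, 28, 35, 28 days apart.
Specifically, the 1st Sunday of each month.
1st Sunday of April 2006: April 2, 2006.
1st Sunday of May 2006: May 7, 2006.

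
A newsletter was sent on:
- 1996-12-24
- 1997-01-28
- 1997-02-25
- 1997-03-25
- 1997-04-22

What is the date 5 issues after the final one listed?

1997-09-23

All dates are Tuesdays, 35, 28, 28, 28 days apart.
Specifically, the 4th Tuesday of each month.
May 1997 — 4th Tuesday is 1997-05-27.
June 1997 — 4th Tuesday is 1997-06-24.
4th Tuesday of July 1997: 1997-07-22.
August 1997 — 4th Tuesday is 1997-08-26.
4th Tuesday of September 1997: 1997-09-23.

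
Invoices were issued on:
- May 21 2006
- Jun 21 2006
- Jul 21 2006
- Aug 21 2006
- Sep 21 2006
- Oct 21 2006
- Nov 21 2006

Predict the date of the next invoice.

Dec 21 2006

Gaps: 31, 30, 31, 31, 30, 31 days — not constant. Every event is on the 21st of the month.
Pattern: the 21st of each month.
December 2006: Dec 21 2006.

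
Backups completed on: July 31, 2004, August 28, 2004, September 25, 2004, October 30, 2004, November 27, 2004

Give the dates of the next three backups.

December 25, 2004; January 29, 2005; February 26, 2005

Every date is a Saturday; gaps 28, 28, 35, 28 days.
Each is the last Saturday of its month (at least one falls on the 29th or later, ruling out '4th Saturday').
December 2004 ends with Saturday December 25, 2004.
Last Saturday of January 2005: January 29, 2005.
Last Saturday of February 2005: February 26, 2005.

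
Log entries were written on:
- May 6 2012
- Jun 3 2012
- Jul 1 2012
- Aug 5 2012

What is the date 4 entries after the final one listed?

These are Sundays at 28- or 35-day spacing (28, 28, 35).
The pattern: 1st Sunday of the month.
September 2012 — 1st Sunday is Sep 2 2012.
October 2012 — 1st Sunday is Oct 7 2012.
November 2012 — 1st Sunday is Nov 4 2012.
December 2012 — 1st Sunday is Dec 2 2012.

Dec 2 2012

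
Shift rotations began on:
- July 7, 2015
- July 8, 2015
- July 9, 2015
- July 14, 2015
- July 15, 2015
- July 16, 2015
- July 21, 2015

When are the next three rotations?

Every event lands on a Tuesday or Wednesday or Thursday (gaps cycle 1, 1, 5, 1, 1, 5).
So the schedule is: every Tuesday, Wednesday and Thursday.
Next Wednesday: July 22, 2015.
Next Thursday: July 23, 2015.
Next Tuesday: July 28, 2015.

July 22, 2015; July 23, 2015; July 28, 2015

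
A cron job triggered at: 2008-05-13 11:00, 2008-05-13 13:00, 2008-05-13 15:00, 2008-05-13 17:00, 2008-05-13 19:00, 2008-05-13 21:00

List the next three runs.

2008-05-13 23:00, 2008-05-14 01:00, 2008-05-14 03:00

The interval is a steady 2 hours (2, 2, 2, 2, 2).
2008-05-13 21:00 + 2 h = 2008-05-13 23:00.
2008-05-13 23:00 + 2 h = 2008-05-14 01:00.
2008-05-14 01:00 + 2 h = 2008-05-14 03:00.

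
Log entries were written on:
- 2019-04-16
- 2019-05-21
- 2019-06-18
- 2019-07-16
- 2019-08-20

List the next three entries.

Gaps: 35, 28, 28, 35 days — a mix of 28 and 35. Every date is a Tuesday.
Each is the 3rd Tuesday of its month.
September 2019 — 3rd Tuesday is 2019-09-17.
3rd Tuesday of October 2019: 2019-10-15.
3rd Tuesday of November 2019: 2019-11-19.

2019-09-17, 2019-10-15, 2019-11-19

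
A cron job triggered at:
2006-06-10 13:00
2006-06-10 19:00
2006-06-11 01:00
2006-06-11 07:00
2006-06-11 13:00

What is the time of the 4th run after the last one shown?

Gaps: 6, 6, 6, 6 hours — each event is 6 hours after the previous one.
2006-06-11 13:00 + 6 h = 2006-06-11 19:00.
2006-06-11 19:00 + 6 h = 2006-06-12 01:00.
2006-06-12 01:00 + 6 h = 2006-06-12 07:00.
2006-06-12 07:00 + 6 h = 2006-06-12 13:00.

2006-06-12 13:00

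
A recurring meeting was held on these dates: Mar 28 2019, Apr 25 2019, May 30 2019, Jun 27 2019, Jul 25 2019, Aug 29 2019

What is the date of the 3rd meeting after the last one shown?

Nov 28 2019

All Thursdays; the gaps (28, 35, 28, 28, 35) vary with month length.
This is the last Thursday of each month.
Last Thursday of September 2019: Sep 26 2019.
October 2019 ends with Thursday Oct 31 2019.
Last Thursday of November 2019: Nov 28 2019.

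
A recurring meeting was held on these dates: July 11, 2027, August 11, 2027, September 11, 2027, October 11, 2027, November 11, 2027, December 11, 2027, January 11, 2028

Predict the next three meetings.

February 11, 2028; March 11, 2028; April 11, 2028

The day-of-month is always 11 (31, 31, 30, 31, 30, 31 days between events).
So this recurs on the 11th of each month.
Next: February 2028 → February 11, 2028.
Next: March 2028 → March 11, 2028.
Next: April 2028 → April 11, 2028.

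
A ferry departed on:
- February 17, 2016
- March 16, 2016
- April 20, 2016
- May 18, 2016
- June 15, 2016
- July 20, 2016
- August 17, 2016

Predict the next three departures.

Gaps: 28, 35, 28, 28, 35, 28 days — a mix of 28 and 35. Every date is a Wednesday.
Each is the 3rd Wednesday of its month.
September 2016 — 3rd Wednesday is September 21, 2016.
3rd Wednesday of October 2016: October 19, 2016.
3rd Wednesday of November 2016: November 16, 2016.

September 21, 2016; October 19, 2016; November 16, 2016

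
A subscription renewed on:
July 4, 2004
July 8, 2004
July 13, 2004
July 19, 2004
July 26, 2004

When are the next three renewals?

Intervals are 4, 5, 6, 7 days — an arithmetic progression with common difference 1.
Next gap: 8 days. July 26, 2004 + 8 days = August 3, 2004.
Next gap: 9 days. August 3, 2004 + 9 days = August 12, 2004.
Next gap: 10 days. August 12, 2004 + 10 days = August 22, 2004.

August 3, 2004; August 12, 2004; August 22, 2004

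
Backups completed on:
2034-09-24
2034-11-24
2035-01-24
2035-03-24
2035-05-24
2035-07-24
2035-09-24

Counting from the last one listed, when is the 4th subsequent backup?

Each date is the 24th; the gaps (61, 61, 59, 61, 61, 62) track the month lengths.
The rule is the 24th of every 2 months.
Next: November 2035 → 2035-11-24.
Next: January 2036 → 2036-01-24.
March 2036: 2036-03-24.
Next: May 2036 → 2036-05-24.

2036-05-24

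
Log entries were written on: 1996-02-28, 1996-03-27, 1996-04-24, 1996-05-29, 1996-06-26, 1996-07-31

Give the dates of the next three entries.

1996-08-28, 1996-09-25, 1996-10-30

All Wednesdays; the gaps (28, 28, 35, 28, 35) vary with month length.
This is the last Wednesday of each month.
August 1996 ends with Wednesday 1996-08-28.
September 1996 ends with Wednesday 1996-09-25.
Last Wednesday of October 1996: 1996-10-30.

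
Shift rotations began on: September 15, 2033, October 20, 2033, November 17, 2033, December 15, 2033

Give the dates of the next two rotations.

All dates are Thursdays, 35, 28, 28 days apart.
Specifically, the 3rd Thursday of each month.
3rd Thursday of January 2034: January 19, 2034.
3rd Thursday of February 2034: February 16, 2034.

January 19, 2034; February 16, 2034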